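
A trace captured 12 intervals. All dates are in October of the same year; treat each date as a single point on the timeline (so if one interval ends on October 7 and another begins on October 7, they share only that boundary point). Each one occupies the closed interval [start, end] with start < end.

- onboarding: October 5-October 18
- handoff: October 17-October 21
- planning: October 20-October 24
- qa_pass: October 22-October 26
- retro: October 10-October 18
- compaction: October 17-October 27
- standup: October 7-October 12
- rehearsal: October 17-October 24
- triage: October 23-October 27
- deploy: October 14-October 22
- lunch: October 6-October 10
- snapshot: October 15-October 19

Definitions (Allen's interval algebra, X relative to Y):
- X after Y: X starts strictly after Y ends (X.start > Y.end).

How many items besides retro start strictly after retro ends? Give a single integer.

3

Target retro = [October 10, October 18].
compaction [October 17, October 27] → overlapped-by → no.
deploy [October 14, October 22] → overlapped-by → no.
handoff [October 17, October 21] → overlapped-by → no.
lunch [October 6, October 10] → meets → no.
onboarding [October 5, October 18] → finished-by → no.
planning [October 20, October 24] → after → counts.
qa_pass [October 22, October 26] → after → counts.
rehearsal [October 17, October 24] → overlapped-by → no.
snapshot [October 15, October 19] → overlapped-by → no.
standup [October 7, October 12] → overlaps → no.
triage [October 23, October 27] → after → counts.
Total: 3.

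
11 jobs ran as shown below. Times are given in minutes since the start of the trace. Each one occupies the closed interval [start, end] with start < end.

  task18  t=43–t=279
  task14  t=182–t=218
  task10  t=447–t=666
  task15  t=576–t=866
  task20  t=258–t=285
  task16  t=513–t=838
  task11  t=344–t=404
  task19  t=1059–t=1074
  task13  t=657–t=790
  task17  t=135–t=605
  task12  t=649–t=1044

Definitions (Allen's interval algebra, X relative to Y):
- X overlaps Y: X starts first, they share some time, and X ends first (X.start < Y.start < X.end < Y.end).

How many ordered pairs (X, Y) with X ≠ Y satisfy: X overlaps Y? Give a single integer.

Checking all 110 ordered pairs for relation 'overlaps'; matching pairs in alphabetical order:
(task10, task12): task10 overlaps task12 ✓
(task10, task13): task10 overlaps task13 ✓
(task10, task15): task10 overlaps task15 ✓
(task10, task16): task10 overlaps task16 ✓
(task15, task12): task15 overlaps task12 ✓
(task16, task12): task16 overlaps task12 ✓
(task16, task15): task16 overlaps task15 ✓
(task17, task10): task17 overlaps task10 ✓
(task17, task15): task17 overlaps task15 ✓
(task17, task16): task17 overlaps task16 ✓
(task18, task17): task18 overlaps task17 ✓
(task18, task20): task18 overlaps task20 ✓
Count: 12.

12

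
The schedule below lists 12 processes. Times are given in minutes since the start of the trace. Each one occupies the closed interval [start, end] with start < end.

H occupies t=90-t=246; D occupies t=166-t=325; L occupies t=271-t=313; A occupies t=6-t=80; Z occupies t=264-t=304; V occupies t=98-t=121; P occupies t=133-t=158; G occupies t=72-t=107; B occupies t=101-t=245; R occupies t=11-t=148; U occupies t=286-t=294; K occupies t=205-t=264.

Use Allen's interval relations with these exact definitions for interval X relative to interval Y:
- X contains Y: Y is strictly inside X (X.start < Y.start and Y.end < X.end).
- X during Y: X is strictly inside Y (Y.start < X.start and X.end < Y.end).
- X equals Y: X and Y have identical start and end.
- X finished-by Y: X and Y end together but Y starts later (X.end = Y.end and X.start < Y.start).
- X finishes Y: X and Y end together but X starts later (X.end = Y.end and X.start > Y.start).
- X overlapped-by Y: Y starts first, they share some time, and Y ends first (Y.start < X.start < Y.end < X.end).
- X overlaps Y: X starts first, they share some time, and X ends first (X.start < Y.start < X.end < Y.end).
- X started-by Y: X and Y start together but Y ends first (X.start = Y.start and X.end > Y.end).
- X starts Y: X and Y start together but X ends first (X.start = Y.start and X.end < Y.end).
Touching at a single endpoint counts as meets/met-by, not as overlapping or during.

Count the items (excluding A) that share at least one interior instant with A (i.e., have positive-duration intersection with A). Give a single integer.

Target A = [t=6, t=80].
B [t=101, t=245] → after → no.
D [t=166, t=325] → after → no.
G [t=72, t=107] → overlapped-by → counts.
H [t=90, t=246] → after → no.
K [t=205, t=264] → after → no.
L [t=271, t=313] → after → no.
P [t=133, t=158] → after → no.
R [t=11, t=148] → overlapped-by → counts.
U [t=286, t=294] → after → no.
V [t=98, t=121] → after → no.
Z [t=264, t=304] → after → no.
Total: 2.

2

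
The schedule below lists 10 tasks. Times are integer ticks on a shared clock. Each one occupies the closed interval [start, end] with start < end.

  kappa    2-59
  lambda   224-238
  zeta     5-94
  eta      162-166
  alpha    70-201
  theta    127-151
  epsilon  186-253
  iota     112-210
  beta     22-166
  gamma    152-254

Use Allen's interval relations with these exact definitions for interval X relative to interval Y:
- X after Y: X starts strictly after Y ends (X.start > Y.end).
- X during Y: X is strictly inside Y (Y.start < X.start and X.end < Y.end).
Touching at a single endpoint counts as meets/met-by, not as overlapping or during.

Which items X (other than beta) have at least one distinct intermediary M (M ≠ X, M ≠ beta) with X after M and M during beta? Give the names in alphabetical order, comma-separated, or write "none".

Target beta = [22, 166].
Intermediaries M with M during beta: theta.
Via theta — items with X after theta: epsilon, eta, gamma, lambda.
Union: epsilon, eta, gamma, lambda.

epsilon, eta, gamma, lambda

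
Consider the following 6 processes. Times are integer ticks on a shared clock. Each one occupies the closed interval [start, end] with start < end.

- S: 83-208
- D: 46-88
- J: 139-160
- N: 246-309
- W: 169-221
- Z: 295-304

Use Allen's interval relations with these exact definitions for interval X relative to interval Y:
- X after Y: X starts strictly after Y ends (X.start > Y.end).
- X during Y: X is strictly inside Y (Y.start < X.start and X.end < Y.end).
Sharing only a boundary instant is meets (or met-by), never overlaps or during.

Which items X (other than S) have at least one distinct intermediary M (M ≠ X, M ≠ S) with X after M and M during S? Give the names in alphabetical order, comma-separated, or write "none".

Target S = [83, 208].
Intermediaries M with M during S: J.
Via J — items with X after J: N, W, Z.
Union: N, W, Z.

N, W, Z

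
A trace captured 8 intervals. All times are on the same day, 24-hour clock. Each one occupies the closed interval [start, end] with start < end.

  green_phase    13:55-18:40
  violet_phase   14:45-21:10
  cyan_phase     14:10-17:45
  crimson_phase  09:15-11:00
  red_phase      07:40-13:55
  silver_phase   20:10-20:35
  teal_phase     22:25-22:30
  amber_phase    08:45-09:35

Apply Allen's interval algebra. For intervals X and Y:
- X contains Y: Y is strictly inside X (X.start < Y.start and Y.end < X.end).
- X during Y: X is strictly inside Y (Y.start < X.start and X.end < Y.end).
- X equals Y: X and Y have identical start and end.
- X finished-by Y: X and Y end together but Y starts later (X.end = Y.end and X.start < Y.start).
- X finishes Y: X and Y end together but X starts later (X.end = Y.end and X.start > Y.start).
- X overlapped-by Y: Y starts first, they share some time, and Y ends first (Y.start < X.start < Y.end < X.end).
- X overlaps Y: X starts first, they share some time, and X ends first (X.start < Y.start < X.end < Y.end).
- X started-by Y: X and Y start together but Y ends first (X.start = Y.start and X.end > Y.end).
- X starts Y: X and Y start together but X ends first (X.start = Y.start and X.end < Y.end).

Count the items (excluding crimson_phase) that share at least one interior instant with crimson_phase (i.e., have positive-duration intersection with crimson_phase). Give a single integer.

2

Target crimson_phase = [09:15, 11:00].
amber_phase [08:45, 09:35] → overlaps → counts.
cyan_phase [14:10, 17:45] → after → no.
green_phase [13:55, 18:40] → after → no.
red_phase [07:40, 13:55] → contains → counts.
silver_phase [20:10, 20:35] → after → no.
teal_phase [22:25, 22:30] → after → no.
violet_phase [14:45, 21:10] → after → no.
Total: 2.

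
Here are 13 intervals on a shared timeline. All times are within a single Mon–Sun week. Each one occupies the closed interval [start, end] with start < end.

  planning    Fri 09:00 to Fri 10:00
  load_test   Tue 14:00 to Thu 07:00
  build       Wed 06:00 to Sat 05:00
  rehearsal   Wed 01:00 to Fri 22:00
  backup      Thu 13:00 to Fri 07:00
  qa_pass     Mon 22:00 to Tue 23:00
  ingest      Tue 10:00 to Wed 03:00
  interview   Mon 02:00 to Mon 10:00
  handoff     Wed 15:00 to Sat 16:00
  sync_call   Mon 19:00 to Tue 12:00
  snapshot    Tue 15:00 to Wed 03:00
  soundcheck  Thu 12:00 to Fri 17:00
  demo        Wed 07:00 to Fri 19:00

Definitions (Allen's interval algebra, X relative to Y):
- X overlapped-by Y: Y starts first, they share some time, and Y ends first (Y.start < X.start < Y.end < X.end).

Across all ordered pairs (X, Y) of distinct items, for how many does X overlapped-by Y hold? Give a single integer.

Checking all 156 ordered pairs for relation 'overlapped-by'; matching pairs in alphabetical order:
(build, load_test): build overlapped-by load_test ✓
(build, rehearsal): build overlapped-by rehearsal ✓
(demo, load_test): demo overlapped-by load_test ✓
(handoff, build): handoff overlapped-by build ✓
(handoff, demo): handoff overlapped-by demo ✓
(handoff, load_test): handoff overlapped-by load_test ✓
(handoff, rehearsal): handoff overlapped-by rehearsal ✓
(ingest, qa_pass): ingest overlapped-by qa_pass ✓
(ingest, sync_call): ingest overlapped-by sync_call ✓
(load_test, ingest): load_test overlapped-by ingest ✓
(load_test, qa_pass): load_test overlapped-by qa_pass ✓
(qa_pass, sync_call): qa_pass overlapped-by sync_call ✓
(rehearsal, ingest): rehearsal overlapped-by ingest ✓
(rehearsal, load_test): rehearsal overlapped-by load_test ✓
(rehearsal, snapshot): rehearsal overlapped-by snapshot ✓
(snapshot, qa_pass): snapshot overlapped-by qa_pass ✓
Count: 16.

16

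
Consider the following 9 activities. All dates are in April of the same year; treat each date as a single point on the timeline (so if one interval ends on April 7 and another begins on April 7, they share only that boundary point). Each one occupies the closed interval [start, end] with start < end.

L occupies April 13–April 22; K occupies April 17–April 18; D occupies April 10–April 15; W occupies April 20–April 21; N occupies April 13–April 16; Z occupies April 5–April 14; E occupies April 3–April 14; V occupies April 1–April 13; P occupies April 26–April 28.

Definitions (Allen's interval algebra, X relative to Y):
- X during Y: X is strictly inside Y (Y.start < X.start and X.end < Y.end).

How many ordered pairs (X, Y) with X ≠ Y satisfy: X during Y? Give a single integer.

2

Checking all 72 ordered pairs for relation 'during'; matching pairs in alphabetical order:
(K, L): K during L ✓
(W, L): W during L ✓
Count: 2.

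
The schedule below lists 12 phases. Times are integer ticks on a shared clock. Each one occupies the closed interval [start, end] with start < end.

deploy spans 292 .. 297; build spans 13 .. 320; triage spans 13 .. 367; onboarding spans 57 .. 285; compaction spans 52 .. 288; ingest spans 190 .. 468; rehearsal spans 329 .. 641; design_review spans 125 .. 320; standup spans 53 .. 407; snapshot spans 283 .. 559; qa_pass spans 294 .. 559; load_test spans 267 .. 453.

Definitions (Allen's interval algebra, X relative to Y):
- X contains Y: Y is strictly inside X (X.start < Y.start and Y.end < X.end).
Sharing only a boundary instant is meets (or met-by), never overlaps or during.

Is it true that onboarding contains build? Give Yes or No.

No

onboarding = [57, 285], build = [13, 320].
Actual relation of onboarding to build: during.
Asked whether 'contains' holds → No.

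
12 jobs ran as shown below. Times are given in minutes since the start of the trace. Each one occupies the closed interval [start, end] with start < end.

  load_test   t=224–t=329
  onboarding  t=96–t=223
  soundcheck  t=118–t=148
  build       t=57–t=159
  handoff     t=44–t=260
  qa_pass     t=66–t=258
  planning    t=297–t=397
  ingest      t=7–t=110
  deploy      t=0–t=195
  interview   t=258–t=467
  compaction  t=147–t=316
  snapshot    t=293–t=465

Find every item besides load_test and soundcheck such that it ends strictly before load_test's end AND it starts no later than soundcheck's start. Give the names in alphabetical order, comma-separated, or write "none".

build, deploy, handoff, ingest, onboarding, qa_pass

Conditions: its end is strictly before load_test's end (X.end < t=329) AND its start is no later than soundcheck's start (X.start <= t=118).
build: end t=159 < t=329? ✓; start t=57 <= t=118? ✓ → yes.
compaction: end t=316 < t=329? ✓; start t=147 <= t=118? ✗ → no.
deploy: end t=195 < t=329? ✓; start t=0 <= t=118? ✓ → yes.
handoff: end t=260 < t=329? ✓; start t=44 <= t=118? ✓ → yes.
ingest: end t=110 < t=329? ✓; start t=7 <= t=118? ✓ → yes.
interview: end t=467 < t=329? ✗; start t=258 <= t=118? ✗ → no.
onboarding: end t=223 < t=329? ✓; start t=96 <= t=118? ✓ → yes.
planning: end t=397 < t=329? ✗; start t=297 <= t=118? ✗ → no.
qa_pass: end t=258 < t=329? ✓; start t=66 <= t=118? ✓ → yes.
snapshot: end t=465 < t=329? ✗; start t=293 <= t=118? ✗ → no.
Result: build, deploy, handoff, ingest, onboarding, qa_pass.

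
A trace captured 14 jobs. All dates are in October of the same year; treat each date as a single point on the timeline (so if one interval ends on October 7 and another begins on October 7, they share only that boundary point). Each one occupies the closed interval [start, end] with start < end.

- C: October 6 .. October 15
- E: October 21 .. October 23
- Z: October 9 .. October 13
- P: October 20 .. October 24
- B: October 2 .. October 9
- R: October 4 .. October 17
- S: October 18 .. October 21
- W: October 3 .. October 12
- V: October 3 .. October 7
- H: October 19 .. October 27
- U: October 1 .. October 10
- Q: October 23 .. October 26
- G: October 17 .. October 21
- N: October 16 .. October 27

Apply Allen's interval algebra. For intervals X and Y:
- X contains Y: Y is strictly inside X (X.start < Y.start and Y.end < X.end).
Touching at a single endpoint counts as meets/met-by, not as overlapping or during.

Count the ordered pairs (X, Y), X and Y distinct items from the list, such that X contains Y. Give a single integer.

15

Checking all 182 ordered pairs for relation 'contains'; matching pairs in alphabetical order:
(B, V): B contains V ✓
(C, Z): C contains Z ✓
(H, E): H contains E ✓
(H, P): H contains P ✓
(H, Q): H contains Q ✓
(N, E): N contains E ✓
(N, G): N contains G ✓
(N, P): N contains P ✓
(N, Q): N contains Q ✓
(N, S): N contains S ✓
(P, E): P contains E ✓
(R, C): R contains C ✓
(R, Z): R contains Z ✓
(U, B): U contains B ✓
(U, V): U contains V ✓
Count: 15.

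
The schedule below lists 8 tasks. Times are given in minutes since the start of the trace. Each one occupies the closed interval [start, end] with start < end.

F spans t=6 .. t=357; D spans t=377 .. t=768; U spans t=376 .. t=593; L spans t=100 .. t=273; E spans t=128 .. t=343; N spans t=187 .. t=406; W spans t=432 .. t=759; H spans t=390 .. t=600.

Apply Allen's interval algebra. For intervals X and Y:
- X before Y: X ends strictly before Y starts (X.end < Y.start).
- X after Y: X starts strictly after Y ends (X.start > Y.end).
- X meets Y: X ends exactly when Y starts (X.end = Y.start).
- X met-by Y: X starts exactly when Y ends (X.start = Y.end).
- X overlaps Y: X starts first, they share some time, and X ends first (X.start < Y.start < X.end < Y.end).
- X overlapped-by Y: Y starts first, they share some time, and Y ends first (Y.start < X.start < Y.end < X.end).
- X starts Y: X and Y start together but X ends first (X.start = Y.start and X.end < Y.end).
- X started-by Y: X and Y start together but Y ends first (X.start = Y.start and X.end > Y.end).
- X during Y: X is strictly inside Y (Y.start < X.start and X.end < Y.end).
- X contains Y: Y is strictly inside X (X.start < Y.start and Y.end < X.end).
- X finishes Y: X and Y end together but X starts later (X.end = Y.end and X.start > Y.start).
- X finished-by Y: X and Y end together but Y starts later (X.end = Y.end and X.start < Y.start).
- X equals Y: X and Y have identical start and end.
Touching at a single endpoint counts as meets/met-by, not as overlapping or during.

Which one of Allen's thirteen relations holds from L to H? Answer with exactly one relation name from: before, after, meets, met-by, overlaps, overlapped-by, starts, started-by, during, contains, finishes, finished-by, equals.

L = [t=100, t=273]; H = [t=390, t=600].
Compare endpoints: L.start < H.start, L.start < H.end, L.end < H.start, L.end < H.end.
That pattern is 'before'.

before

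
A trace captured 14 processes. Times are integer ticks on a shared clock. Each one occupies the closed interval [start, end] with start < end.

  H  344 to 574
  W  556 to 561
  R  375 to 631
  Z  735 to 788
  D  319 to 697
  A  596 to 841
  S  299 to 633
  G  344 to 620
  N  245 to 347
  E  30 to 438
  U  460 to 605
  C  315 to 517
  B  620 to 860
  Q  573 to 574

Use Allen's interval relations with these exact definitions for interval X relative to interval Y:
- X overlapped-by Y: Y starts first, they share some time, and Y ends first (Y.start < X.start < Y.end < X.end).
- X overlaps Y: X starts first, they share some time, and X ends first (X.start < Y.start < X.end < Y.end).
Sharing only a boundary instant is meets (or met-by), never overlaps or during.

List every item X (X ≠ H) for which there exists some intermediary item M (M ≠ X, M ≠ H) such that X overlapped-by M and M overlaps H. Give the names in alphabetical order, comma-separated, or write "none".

Target H = [344, 574].
Intermediaries M with M overlaps H: C, E, N.
Via C — items with X overlapped-by C: D, G, R, U.
Via E — items with X overlapped-by E: C, D, G, R, S.
Via N — items with X overlapped-by N: C, D, G, S.
Union: C, D, G, R, S, U.

C, D, G, R, S, U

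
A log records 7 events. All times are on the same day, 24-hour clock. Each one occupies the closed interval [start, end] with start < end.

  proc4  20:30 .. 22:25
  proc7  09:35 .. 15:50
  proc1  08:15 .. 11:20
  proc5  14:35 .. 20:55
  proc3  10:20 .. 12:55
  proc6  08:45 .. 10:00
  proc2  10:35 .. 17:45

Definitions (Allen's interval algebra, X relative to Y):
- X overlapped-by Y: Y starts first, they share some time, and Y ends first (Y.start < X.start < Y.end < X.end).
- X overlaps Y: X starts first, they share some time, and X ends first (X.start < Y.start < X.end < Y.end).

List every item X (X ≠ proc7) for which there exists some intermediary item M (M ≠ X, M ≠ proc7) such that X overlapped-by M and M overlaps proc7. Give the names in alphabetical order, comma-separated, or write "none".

proc2, proc3

Target proc7 = [09:35, 15:50].
Intermediaries M with M overlaps proc7: proc1, proc6.
Via proc1 — items with X overlapped-by proc1: proc2, proc3.
Via proc6 — items with X overlapped-by proc6: none.
Union: proc2, proc3.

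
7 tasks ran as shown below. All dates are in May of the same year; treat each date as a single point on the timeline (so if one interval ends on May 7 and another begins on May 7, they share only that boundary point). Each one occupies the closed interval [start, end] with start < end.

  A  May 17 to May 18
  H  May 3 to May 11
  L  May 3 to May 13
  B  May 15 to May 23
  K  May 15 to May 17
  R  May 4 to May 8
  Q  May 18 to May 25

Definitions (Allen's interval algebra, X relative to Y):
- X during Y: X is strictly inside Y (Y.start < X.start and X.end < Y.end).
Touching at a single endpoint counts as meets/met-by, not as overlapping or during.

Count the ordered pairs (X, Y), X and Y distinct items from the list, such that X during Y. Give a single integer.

Checking all 42 ordered pairs for relation 'during'; matching pairs in alphabetical order:
(A, B): A during B ✓
(R, H): R during H ✓
(R, L): R during L ✓
Count: 3.

3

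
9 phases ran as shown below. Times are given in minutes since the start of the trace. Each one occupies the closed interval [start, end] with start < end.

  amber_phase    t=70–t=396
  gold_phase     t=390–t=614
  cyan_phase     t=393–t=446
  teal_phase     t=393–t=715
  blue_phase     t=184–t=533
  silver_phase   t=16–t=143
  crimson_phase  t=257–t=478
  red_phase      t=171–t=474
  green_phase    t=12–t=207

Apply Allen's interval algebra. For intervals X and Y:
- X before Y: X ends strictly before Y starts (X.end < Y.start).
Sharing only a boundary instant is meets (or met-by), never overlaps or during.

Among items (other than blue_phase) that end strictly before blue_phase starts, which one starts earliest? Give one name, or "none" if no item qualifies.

Target blue_phase = [t=184, t=533].
amber_phase [t=70, t=396] → overlaps → excluded.
crimson_phase [t=257, t=478] → during → excluded.
cyan_phase [t=393, t=446] → during → excluded.
gold_phase [t=390, t=614] → overlapped-by → excluded.
green_phase [t=12, t=207] → overlaps → excluded.
red_phase [t=171, t=474] → overlaps → excluded.
silver_phase [t=16, t=143] → before → candidate.
teal_phase [t=393, t=715] → overlapped-by → excluded.
Among candidates, earliest start is t=16 → silver_phase.

silver_phase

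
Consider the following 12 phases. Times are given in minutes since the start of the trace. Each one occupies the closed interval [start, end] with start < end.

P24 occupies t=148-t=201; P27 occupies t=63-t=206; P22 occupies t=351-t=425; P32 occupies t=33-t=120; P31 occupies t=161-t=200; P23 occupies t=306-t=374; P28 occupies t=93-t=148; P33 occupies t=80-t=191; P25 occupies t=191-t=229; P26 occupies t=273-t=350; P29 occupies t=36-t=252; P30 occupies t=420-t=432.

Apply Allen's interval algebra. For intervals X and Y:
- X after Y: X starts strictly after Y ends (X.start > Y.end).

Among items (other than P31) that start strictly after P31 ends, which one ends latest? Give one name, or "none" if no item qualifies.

Target P31 = [t=161, t=200].
P22 [t=351, t=425] → after → candidate.
P23 [t=306, t=374] → after → candidate.
P24 [t=148, t=201] → contains → excluded.
P25 [t=191, t=229] → overlapped-by → excluded.
P26 [t=273, t=350] → after → candidate.
P27 [t=63, t=206] → contains → excluded.
P28 [t=93, t=148] → before → excluded.
P29 [t=36, t=252] → contains → excluded.
P30 [t=420, t=432] → after → candidate.
P32 [t=33, t=120] → before → excluded.
P33 [t=80, t=191] → overlaps → excluded.
Among candidates, latest end is t=432 → P30.

P30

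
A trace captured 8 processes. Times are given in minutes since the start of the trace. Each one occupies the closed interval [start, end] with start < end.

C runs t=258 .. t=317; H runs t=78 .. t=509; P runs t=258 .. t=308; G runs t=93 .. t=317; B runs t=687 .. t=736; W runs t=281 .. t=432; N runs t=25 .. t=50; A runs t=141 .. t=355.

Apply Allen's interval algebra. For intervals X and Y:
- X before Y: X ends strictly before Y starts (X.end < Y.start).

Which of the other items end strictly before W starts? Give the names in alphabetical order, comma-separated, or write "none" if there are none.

N

Target W = [t=281, t=432].
A [t=141, t=355] → overlaps → no.
B [t=687, t=736] → after → no.
C [t=258, t=317] → overlaps → no.
G [t=93, t=317] → overlaps → no.
H [t=78, t=509] → contains → no.
N [t=25, t=50] → before → yes.
P [t=258, t=308] → overlaps → no.
Result: N.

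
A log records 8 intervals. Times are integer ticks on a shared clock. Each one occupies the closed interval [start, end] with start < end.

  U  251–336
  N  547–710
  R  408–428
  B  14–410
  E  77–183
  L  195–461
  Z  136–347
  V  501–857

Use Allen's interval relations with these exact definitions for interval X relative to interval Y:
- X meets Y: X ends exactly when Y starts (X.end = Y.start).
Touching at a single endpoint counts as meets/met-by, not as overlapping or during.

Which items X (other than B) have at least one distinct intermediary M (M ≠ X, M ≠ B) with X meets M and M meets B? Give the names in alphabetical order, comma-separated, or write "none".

none

Target B = [14, 410].
Intermediaries M with M meets B: none.
Union: none.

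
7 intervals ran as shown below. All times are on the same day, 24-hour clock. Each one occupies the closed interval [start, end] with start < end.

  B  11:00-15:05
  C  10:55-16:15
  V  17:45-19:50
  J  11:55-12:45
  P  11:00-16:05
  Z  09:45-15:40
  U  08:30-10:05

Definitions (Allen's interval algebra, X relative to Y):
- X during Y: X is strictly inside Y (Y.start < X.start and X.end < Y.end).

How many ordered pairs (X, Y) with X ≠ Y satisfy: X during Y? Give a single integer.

Checking all 42 ordered pairs for relation 'during'; matching pairs in alphabetical order:
(B, C): B during C ✓
(B, Z): B during Z ✓
(J, B): J during B ✓
(J, C): J during C ✓
(J, P): J during P ✓
(J, Z): J during Z ✓
(P, C): P during C ✓
Count: 7.

7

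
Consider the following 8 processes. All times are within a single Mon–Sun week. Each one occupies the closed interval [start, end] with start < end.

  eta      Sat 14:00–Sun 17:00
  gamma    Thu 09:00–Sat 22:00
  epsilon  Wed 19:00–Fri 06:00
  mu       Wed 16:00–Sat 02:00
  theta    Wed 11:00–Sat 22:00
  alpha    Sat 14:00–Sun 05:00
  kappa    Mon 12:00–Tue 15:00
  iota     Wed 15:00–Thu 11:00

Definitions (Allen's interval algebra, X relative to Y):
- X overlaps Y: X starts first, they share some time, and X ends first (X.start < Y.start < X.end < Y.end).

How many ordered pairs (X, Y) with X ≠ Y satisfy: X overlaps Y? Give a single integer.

Checking all 56 ordered pairs for relation 'overlaps'; matching pairs in alphabetical order:
(epsilon, gamma): epsilon overlaps gamma ✓
(gamma, alpha): gamma overlaps alpha ✓
(gamma, eta): gamma overlaps eta ✓
(iota, epsilon): iota overlaps epsilon ✓
(iota, gamma): iota overlaps gamma ✓
(iota, mu): iota overlaps mu ✓
(mu, gamma): mu overlaps gamma ✓
(theta, alpha): theta overlaps alpha ✓
(theta, eta): theta overlaps eta ✓
Count: 9.

9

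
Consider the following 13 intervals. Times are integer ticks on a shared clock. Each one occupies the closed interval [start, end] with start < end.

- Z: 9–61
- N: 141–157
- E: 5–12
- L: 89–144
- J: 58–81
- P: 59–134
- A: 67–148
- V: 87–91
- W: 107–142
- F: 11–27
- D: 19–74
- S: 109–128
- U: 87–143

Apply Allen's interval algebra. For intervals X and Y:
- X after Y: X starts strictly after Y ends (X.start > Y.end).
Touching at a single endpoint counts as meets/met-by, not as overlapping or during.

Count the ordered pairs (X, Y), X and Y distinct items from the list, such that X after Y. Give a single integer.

43

Checking all 156 ordered pairs for relation 'after'; matching pairs in alphabetical order:
(A, E): A after E ✓
(A, F): A after F ✓
(A, Z): A after Z ✓
(D, E): D after E ✓
(J, E): J after E ✓
(J, F): J after F ✓
(L, D): L after D ✓
(L, E): L after E ✓
(L, F): L after F ✓
(L, J): L after J ✓
(L, Z): L after Z ✓
(N, D): N after D ✓
(N, E): N after E ✓
(N, F): N after F ✓
(N, J): N after J ✓
(N, P): N after P ✓
(N, S): N after S ✓
(N, V): N after V ✓
(N, Z): N after Z ✓
(P, E): P after E ✓
(P, F): P after F ✓
(S, D): S after D ✓
(S, E): S after E ✓
(S, F): S after F ✓
... plus 19 further pairs not listed.
Count: 43.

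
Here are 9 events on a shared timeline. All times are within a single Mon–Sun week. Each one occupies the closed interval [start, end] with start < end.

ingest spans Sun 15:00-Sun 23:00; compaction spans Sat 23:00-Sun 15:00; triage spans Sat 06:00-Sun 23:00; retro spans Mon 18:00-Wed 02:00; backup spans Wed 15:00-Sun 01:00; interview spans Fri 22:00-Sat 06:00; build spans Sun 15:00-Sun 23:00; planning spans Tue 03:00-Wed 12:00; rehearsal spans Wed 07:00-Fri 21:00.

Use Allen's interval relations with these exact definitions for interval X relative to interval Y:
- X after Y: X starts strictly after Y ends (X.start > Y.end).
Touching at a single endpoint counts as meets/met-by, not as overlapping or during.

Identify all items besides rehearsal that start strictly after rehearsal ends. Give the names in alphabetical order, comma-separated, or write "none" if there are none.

build, compaction, ingest, interview, triage

Target rehearsal = [Wed 07:00, Fri 21:00].
backup [Wed 15:00, Sun 01:00] → overlapped-by → no.
build [Sun 15:00, Sun 23:00] → after → yes.
compaction [Sat 23:00, Sun 15:00] → after → yes.
ingest [Sun 15:00, Sun 23:00] → after → yes.
interview [Fri 22:00, Sat 06:00] → after → yes.
planning [Tue 03:00, Wed 12:00] → overlaps → no.
retro [Mon 18:00, Wed 02:00] → before → no.
triage [Sat 06:00, Sun 23:00] → after → yes.
Result: build, compaction, ingest, interview, triage.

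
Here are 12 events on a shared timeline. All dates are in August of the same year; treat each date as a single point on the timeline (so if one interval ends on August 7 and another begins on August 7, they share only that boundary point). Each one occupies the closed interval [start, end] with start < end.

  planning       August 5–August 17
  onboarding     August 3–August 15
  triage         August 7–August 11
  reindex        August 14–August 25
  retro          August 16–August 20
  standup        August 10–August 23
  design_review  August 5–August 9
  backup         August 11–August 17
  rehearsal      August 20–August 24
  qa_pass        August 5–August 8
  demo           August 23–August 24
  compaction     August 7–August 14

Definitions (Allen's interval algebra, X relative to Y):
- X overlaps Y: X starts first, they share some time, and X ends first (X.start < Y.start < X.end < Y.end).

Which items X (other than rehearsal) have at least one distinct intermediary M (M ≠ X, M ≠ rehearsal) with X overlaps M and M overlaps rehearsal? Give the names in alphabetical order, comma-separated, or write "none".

compaction, onboarding, planning, triage

Target rehearsal = [August 20, August 24].
Intermediaries M with M overlaps rehearsal: standup.
Via standup — items with X overlaps standup: compaction, onboarding, planning, triage.
Union: compaction, onboarding, planning, triage.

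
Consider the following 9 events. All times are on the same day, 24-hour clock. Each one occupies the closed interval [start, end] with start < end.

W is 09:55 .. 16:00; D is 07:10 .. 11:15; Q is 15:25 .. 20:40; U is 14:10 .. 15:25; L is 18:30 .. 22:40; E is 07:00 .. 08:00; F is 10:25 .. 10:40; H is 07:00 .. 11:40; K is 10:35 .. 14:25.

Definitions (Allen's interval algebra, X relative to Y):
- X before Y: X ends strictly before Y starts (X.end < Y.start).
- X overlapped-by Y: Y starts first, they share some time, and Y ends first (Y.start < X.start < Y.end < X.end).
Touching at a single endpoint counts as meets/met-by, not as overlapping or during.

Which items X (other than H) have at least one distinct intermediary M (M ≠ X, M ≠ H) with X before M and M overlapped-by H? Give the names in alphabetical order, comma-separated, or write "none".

Target H = [07:00, 11:40].
Intermediaries M with M overlapped-by H: K, W.
Via K — items with X before K: E.
Via W — items with X before W: E.
Union: E.

E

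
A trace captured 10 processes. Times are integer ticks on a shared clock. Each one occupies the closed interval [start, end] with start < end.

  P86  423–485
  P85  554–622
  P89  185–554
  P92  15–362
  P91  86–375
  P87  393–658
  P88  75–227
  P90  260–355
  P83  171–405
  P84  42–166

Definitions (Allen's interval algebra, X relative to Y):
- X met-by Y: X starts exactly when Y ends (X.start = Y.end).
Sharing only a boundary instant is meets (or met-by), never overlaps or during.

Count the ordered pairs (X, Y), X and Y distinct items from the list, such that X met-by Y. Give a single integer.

1

Checking all 90 ordered pairs for relation 'met-by'; matching pairs in alphabetical order:
(P85, P89): P85 met-by P89 ✓
Count: 1.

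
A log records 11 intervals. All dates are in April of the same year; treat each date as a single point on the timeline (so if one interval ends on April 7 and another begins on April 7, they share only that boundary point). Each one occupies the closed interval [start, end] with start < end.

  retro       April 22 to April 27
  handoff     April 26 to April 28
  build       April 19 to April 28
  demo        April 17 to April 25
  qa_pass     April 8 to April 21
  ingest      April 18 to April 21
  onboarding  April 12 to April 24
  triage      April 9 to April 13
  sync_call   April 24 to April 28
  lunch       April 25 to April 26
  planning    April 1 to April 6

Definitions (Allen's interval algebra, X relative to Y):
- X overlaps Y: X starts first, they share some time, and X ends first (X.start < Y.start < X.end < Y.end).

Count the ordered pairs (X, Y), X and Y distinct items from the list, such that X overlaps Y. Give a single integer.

Checking all 110 ordered pairs for relation 'overlaps'; matching pairs in alphabetical order:
(demo, build): demo overlaps build ✓
(demo, retro): demo overlaps retro ✓
(demo, sync_call): demo overlaps sync_call ✓
(ingest, build): ingest overlaps build ✓
(onboarding, build): onboarding overlaps build ✓
(onboarding, demo): onboarding overlaps demo ✓
(onboarding, retro): onboarding overlaps retro ✓
(qa_pass, build): qa_pass overlaps build ✓
(qa_pass, demo): qa_pass overlaps demo ✓
(qa_pass, onboarding): qa_pass overlaps onboarding ✓
(retro, handoff): retro overlaps handoff ✓
(retro, sync_call): retro overlaps sync_call ✓
(triage, onboarding): triage overlaps onboarding ✓
Count: 13.

13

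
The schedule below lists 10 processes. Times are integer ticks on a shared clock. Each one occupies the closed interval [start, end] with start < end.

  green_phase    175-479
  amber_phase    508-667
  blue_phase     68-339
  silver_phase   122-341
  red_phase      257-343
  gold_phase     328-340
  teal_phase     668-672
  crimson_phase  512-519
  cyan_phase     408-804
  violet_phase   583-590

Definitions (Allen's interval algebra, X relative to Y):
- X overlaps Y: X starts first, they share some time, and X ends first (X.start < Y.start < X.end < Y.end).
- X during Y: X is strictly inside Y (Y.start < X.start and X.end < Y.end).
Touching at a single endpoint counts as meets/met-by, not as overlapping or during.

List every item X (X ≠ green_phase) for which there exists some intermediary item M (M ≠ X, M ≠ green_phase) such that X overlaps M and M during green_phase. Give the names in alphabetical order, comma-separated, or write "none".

blue_phase, silver_phase

Target green_phase = [175, 479].
Intermediaries M with M during green_phase: gold_phase, red_phase.
Via gold_phase — items with X overlaps gold_phase: blue_phase.
Via red_phase — items with X overlaps red_phase: blue_phase, silver_phase.
Union: blue_phase, silver_phase.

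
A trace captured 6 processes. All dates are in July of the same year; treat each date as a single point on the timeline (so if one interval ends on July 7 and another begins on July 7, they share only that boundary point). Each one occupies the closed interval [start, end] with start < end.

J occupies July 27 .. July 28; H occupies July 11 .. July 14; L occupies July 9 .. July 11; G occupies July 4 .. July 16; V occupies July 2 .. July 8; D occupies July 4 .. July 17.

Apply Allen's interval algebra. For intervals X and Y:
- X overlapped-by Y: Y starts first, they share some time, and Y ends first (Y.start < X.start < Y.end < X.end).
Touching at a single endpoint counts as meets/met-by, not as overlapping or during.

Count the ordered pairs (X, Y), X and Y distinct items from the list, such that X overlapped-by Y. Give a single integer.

Checking all 30 ordered pairs for relation 'overlapped-by'; matching pairs in alphabetical order:
(D, V): D overlapped-by V ✓
(G, V): G overlapped-by V ✓
Count: 2.

2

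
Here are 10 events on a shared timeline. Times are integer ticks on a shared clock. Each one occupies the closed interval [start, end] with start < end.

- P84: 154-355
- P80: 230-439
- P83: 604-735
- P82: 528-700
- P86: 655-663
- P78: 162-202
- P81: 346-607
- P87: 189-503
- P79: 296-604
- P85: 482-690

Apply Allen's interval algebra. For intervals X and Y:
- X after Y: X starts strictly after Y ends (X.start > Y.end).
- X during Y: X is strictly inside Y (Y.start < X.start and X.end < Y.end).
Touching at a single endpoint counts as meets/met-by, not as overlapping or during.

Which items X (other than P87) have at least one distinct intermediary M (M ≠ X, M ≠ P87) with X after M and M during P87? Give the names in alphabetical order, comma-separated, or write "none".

Target P87 = [189, 503].
Intermediaries M with M during P87: P80.
Via P80 — items with X after P80: P82, P83, P85, P86.
Union: P82, P83, P85, P86.

P82, P83, P85, P86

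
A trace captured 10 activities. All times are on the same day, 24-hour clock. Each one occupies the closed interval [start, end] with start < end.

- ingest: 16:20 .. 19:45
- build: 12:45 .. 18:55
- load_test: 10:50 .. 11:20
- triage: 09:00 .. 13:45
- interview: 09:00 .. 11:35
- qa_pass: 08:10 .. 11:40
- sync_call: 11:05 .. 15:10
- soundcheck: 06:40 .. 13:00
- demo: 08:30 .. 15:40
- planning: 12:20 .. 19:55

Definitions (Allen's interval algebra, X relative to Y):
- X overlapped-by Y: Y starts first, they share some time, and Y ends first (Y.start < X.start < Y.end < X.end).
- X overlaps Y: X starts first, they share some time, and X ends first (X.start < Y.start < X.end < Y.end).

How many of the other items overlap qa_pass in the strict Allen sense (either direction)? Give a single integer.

3

Target qa_pass = [08:10, 11:40].
build [12:45, 18:55] → after → no.
demo [08:30, 15:40] → overlapped-by → counts.
ingest [16:20, 19:45] → after → no.
interview [09:00, 11:35] → during → no.
load_test [10:50, 11:20] → during → no.
planning [12:20, 19:55] → after → no.
soundcheck [06:40, 13:00] → contains → no.
sync_call [11:05, 15:10] → overlapped-by → counts.
triage [09:00, 13:45] → overlapped-by → counts.
Total: 3.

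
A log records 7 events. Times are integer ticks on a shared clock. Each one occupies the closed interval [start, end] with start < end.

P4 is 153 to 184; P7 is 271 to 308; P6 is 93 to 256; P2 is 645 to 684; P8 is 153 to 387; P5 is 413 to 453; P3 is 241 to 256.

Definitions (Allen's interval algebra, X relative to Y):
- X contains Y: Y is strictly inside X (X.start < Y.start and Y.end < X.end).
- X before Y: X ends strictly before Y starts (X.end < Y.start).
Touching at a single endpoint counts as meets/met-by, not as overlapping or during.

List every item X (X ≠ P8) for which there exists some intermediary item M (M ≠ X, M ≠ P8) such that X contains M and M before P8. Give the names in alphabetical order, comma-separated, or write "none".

Target P8 = [153, 387].
Intermediaries M with M before P8: none.
Union: none.

none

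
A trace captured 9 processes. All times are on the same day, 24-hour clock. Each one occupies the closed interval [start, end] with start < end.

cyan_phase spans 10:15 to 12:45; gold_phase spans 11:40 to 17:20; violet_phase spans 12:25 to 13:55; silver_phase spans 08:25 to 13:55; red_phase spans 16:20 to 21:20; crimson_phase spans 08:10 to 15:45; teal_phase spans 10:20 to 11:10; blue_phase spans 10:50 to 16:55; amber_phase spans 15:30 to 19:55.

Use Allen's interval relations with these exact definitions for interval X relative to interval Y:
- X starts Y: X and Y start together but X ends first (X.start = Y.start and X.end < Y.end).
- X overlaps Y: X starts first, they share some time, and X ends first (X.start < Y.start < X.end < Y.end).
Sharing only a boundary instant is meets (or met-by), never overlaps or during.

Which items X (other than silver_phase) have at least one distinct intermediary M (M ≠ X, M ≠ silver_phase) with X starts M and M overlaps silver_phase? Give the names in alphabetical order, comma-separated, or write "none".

Target silver_phase = [08:25, 13:55].
Intermediaries M with M overlaps silver_phase: none.
Union: none.

none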